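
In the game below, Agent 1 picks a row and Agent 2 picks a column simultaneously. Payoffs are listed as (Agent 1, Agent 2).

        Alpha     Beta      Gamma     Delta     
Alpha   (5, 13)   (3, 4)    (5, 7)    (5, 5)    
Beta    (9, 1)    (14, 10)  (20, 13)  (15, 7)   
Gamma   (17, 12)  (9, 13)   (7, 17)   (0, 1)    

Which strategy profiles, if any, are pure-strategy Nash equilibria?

Find each player's best response to every opponent strategy; NE are the intersections.
Agent 1's best responses — vs Alpha: Gamma (payoff 17); vs Beta: Beta (payoff 14); vs Gamma: Beta (payoff 20); vs Delta: Beta (payoff 15).
Agent 2's best responses — vs Alpha: Alpha (payoff 13); vs Beta: Gamma (payoff 13); vs Gamma: Gamma (payoff 17).
The only mutual best response is (Beta, Gamma); neither player gains by switching there.

(Beta, Gamma)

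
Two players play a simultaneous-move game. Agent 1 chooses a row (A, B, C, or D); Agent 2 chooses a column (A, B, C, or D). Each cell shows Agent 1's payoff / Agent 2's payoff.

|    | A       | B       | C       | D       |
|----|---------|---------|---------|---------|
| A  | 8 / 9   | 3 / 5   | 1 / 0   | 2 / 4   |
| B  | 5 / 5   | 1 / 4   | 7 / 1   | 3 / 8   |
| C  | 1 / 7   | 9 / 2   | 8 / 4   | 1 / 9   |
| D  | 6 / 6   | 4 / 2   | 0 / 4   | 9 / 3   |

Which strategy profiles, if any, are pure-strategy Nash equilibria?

Find each player's best response to every opponent strategy; NE are the intersections.
Agent 1's best responses — vs A: A (payoff 8); vs B: C (payoff 9); vs C: C (payoff 8); vs D: D (payoff 9).
Agent 2's best responses — vs A: A (payoff 9); vs B: D (payoff 8); vs C: D (payoff 9); vs D: A (payoff 6).
The only mutual best response is (A, A); neither player gains by switching there.

(A, A)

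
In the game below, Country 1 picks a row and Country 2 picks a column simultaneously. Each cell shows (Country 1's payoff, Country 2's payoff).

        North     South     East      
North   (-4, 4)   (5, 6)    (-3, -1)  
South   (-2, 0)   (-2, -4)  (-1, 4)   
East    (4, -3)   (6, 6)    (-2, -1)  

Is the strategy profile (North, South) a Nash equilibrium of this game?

No

Holding Country 2 at South: Country 1 gets 5 from North but could get 6 by switching to East. Country 1 has a profitable deviation.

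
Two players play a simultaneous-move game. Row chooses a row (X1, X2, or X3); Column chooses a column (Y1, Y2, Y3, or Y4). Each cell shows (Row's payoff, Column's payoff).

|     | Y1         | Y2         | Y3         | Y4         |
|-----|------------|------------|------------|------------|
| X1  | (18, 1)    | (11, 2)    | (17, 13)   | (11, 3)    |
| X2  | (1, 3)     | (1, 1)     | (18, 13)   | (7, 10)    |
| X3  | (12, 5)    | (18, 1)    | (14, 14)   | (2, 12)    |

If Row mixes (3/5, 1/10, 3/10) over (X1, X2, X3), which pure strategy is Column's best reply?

Compute Column's expected payoff from each pure strategy against the given mix.
Y1: (3/5)·1 + (1/10)·3 + (3/10)·5 = 12/5
Y2: (3/5)·2 + (1/10)·1 + (3/10)·1 = 8/5
Y3: (3/5)·13 + (1/10)·13 + (3/10)·14 = 133/10
Y4: (3/5)·3 + (1/10)·10 + (3/10)·12 = 32/5
Highest expected payoff is 133/10, from Y3.

Y3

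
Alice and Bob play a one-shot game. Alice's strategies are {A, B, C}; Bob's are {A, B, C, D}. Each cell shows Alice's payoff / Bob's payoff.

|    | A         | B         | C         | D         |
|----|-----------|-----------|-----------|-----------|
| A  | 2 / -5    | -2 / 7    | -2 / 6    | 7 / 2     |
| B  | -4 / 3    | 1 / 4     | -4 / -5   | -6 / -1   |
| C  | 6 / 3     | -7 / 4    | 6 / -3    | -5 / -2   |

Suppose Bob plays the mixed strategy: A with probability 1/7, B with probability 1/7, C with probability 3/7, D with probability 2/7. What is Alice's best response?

Compute Alice's expected payoff from each pure strategy against the given mix.
A: (1/7)·2 + (1/7)·(-2) + (3/7)·(-2) + (2/7)·7 = 8/7
B: (1/7)·(-4) + (1/7)·1 + (3/7)·(-4) + (2/7)·(-6) = -27/7
C: (1/7)·6 + (1/7)·(-7) + (3/7)·6 + (2/7)·(-5) = 1
Highest expected payoff is 8/7, from A.

A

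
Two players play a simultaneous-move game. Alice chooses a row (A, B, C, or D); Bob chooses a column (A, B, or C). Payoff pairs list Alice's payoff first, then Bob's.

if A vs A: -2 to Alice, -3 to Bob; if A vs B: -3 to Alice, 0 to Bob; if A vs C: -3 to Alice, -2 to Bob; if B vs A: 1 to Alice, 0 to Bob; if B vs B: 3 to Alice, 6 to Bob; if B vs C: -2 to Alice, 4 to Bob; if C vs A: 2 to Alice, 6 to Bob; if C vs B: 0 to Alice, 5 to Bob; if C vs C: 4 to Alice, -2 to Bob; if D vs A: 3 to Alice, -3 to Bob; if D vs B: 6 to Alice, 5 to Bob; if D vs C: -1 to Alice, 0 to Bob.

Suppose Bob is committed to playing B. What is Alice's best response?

With Bob fixed at B, Alice's payoffs are: A → -3, B → 3, C → 0, D → 6.
The maximum is 6, achieved by D.

D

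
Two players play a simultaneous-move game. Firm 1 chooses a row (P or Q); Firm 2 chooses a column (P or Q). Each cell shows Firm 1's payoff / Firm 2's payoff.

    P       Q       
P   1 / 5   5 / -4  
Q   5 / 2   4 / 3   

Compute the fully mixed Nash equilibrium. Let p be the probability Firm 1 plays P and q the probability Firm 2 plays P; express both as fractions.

p = 1/10, q = 1/5

In a mixed NE each player is indifferent between their pure strategies, so the opponent's mix sets the indifference.
Firm 2 indifferent between P and Q: p·5 + (1−p)·2 = p·(-4) + (1−p)·3 ⟹ 2 + 3p = 3 + (-7)p ⟹ p = 1/10.
Firm 1 indifferent between P and Q: q·1 + (1−q)·5 = q·5 + (1−q)·4 ⟹ 5 + (-4)q = 4 + 1q ⟹ q = 1/5.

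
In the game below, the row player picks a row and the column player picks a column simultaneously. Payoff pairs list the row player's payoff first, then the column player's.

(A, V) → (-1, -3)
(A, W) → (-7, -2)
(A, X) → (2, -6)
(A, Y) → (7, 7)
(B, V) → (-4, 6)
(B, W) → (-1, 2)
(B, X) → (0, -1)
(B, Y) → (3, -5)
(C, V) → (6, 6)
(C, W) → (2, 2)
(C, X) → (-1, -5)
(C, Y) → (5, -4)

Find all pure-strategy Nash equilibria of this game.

Check mutual best responses: a cell is a NE iff neither player can gain by unilaterally deviating.
The row player's best responses — vs V: C (payoff 6); vs W: C (payoff 2); vs X: A (payoff 2); vs Y: A (payoff 7).
The column player's best responses — vs A: Y (payoff 7); vs B: V (payoff 6); vs C: V (payoff 6).
Mutual best responses occur at (A, Y) and (C, V); at each, neither player gains by switching.

(A, Y) and (C, V)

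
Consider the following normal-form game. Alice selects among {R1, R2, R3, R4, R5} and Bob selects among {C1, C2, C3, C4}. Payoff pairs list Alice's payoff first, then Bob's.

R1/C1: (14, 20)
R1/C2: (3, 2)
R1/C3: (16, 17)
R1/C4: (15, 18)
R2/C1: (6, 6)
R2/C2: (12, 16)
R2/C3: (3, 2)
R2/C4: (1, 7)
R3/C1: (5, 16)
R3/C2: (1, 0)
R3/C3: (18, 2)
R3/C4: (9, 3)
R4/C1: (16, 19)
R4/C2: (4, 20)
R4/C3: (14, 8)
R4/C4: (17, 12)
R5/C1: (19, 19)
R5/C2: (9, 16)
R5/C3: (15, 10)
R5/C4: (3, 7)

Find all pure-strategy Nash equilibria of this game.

Check mutual best responses: a cell is a NE iff neither player can gain by unilaterally deviating.
Alice's best responses — vs C1: R5 (payoff 19); vs C2: R2 (payoff 12); vs C3: R3 (payoff 18); vs C4: R4 (payoff 17).
Bob's best responses — vs R1: C1 (payoff 20); vs R2: C2 (payoff 16); vs R3: C1 (payoff 16); vs R4: C2 (payoff 20); vs R5: C1 (payoff 19).
Mutual best responses occur at (R2, C2) and (R5, C1); at each, neither player gains by switching.

(R2, C2) and (R5, C1)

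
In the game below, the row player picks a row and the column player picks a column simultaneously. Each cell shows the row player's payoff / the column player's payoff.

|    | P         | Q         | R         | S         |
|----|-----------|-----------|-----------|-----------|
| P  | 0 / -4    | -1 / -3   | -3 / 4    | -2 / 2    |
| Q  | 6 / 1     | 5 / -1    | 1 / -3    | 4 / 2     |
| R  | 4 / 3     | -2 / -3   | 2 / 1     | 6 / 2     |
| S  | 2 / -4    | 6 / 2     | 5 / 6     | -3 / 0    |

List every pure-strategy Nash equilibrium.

Check mutual best responses: a cell is a NE iff neither player can gain by unilaterally deviating.
The row player's best responses — vs P: Q (payoff 6); vs Q: S (payoff 6); vs R: S (payoff 5); vs S: R (payoff 6).
The column player's best responses — vs P: R (payoff 4); vs Q: S (payoff 2); vs R: P (payoff 3); vs S: R (payoff 6).
The only mutual best response is (S, R); neither player gains by switching there.

(S, R)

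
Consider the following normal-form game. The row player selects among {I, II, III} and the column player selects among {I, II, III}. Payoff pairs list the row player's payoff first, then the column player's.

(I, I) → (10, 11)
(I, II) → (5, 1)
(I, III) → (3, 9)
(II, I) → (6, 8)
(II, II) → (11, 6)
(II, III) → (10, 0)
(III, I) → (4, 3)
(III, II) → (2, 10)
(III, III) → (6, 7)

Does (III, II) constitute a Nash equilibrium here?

No

Holding the column player at II: the row player gets 2 from III but could get 11 by switching to II. The row player has a profitable deviation.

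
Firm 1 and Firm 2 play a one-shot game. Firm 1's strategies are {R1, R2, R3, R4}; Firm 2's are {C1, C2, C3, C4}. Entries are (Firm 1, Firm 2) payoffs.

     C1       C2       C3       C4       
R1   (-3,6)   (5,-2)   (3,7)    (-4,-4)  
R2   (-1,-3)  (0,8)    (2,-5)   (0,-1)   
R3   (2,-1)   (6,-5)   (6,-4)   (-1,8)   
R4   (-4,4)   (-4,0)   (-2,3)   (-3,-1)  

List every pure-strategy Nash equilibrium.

None

A profile is a Nash equilibrium when each player is best-responding to the other.
Firm 1's best responses — vs C1: R3 (payoff 2); vs C2: R3 (payoff 6); vs C3: R3 (payoff 6); vs C4: R2 (payoff 0).
Firm 2's best responses — vs R1: C3 (payoff 7); vs R2: C2 (payoff 8); vs R3: C4 (payoff 8); vs R4: C1 (payoff 4).
No cell has both players best-responding. For instance, Firm 1's best reply to C4 is R2, but against R2 Firm 2 prefers C2 over C4.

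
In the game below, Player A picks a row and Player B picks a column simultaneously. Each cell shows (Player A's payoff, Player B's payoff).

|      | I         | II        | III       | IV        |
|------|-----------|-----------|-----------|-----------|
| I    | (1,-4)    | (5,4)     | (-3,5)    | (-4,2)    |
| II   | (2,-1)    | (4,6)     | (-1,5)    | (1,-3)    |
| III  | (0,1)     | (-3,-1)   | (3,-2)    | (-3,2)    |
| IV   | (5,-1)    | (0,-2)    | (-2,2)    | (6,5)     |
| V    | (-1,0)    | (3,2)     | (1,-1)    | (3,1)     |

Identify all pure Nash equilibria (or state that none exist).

(IV, IV)

A profile is a Nash equilibrium when each player is best-responding to the other.
Player A's best responses — vs I: IV (payoff 5); vs II: I (payoff 5); vs III: III (payoff 3); vs IV: IV (payoff 6).
Player B's best responses — vs I: III (payoff 5); vs II: II (payoff 6); vs III: IV (payoff 2); vs IV: IV (payoff 5); vs V: II (payoff 2).
The only mutual best response is (IV, IV); neither player gains by switching there.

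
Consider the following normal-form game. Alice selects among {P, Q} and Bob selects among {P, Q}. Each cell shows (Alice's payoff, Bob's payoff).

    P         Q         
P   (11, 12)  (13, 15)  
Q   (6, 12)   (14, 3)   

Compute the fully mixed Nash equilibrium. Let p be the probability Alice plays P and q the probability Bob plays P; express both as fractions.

p = 3/4, q = 1/6

Each player's mixing probability is pinned down by making the *other* player indifferent.
Bob indifferent between P and Q: p·12 + (1−p)·12 = p·15 + (1−p)·3 ⟹ 12 + 0p = 3 + 12p ⟹ p = 3/4.
Alice indifferent between P and Q: q·11 + (1−q)·13 = q·6 + (1−q)·14 ⟹ 13 + (-2)q = 14 + (-8)q ⟹ q = 1/6.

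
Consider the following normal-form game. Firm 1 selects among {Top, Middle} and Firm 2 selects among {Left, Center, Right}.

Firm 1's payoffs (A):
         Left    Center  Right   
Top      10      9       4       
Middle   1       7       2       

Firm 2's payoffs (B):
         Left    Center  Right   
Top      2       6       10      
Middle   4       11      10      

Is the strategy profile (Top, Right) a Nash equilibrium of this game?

Holding Firm 2 at Right: Firm 1 gets 4 from Top, versus 2 from Middle. No profitable deviation for Firm 1.
Holding Firm 1 at Top: Firm 2 gets 10 from Right, versus 2 from Left, 6 from Center. No profitable deviation for Firm 2 either.

Yes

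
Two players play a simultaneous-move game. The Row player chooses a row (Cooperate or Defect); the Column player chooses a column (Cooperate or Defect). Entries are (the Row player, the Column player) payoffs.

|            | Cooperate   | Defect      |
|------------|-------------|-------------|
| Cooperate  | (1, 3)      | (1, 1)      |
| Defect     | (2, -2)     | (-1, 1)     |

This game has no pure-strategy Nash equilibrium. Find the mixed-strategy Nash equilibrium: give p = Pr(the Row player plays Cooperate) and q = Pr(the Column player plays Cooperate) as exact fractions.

p = 3/5, q = 2/3

Each player's mixing probability is pinned down by making the *other* player indifferent.
The Column player indifferent between Cooperate and Defect: p·3 + (1−p)·(-2) = p·1 + (1−p)·1 ⟹ (-2) + 5p = 1 + 0p ⟹ p = 3/5.
The Row player indifferent between Cooperate and Defect: q·1 + (1−q)·1 = q·2 + (1−q)·(-1) ⟹ 1 + 0q = (-1) + 3q ⟹ q = 2/3.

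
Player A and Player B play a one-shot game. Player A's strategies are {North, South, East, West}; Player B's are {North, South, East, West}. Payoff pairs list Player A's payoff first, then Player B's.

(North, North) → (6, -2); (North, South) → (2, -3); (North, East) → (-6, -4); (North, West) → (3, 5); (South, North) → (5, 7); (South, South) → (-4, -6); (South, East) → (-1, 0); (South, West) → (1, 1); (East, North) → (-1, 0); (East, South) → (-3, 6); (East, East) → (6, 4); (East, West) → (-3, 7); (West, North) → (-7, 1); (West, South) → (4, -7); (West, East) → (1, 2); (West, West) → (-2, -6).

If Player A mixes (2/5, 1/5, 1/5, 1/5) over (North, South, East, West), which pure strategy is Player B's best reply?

Player B's best reply maximizes expected payoff against the mix.
North: (2/5)·(-2) + (1/5)·7 + (1/5)·0 + (1/5)·1 = 4/5
South: (2/5)·(-3) + (1/5)·(-6) + (1/5)·6 + (1/5)·(-7) = -13/5
East: (2/5)·(-4) + (1/5)·0 + (1/5)·4 + (1/5)·2 = -2/5
West: (2/5)·5 + (1/5)·1 + (1/5)·7 + (1/5)·(-6) = 12/5
Highest expected payoff is 12/5, from West.

West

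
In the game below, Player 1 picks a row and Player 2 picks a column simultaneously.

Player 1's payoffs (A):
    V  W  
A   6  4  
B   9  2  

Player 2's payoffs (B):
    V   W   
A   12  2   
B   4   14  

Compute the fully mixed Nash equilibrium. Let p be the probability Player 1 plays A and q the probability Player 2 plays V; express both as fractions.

Each player's mixing probability is pinned down by making the *other* player indifferent.
Player 2 indifferent between V and W: p·12 + (1−p)·4 = p·2 + (1−p)·14 ⟹ 4 + 8p = 14 + (-12)p ⟹ p = 1/2.
Player 1 indifferent between A and B: q·6 + (1−q)·4 = q·9 + (1−q)·2 ⟹ 4 + 2q = 2 + 7q ⟹ q = 2/5.

p = 1/2, q = 2/5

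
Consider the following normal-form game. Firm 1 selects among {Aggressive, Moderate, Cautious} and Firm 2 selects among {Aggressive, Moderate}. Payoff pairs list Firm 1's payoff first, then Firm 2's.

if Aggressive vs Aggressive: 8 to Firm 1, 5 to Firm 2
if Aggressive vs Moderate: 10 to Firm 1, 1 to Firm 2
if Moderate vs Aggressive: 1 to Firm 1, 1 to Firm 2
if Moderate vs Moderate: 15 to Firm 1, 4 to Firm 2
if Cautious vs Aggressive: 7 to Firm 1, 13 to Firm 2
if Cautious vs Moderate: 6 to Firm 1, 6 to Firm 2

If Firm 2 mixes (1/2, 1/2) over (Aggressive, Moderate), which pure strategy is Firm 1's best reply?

Aggressive

Compute Firm 1's expected payoff from each pure strategy against the given mix.
Aggressive: (1/2)·8 + (1/2)·10 = 9
Moderate: (1/2)·1 + (1/2)·15 = 8
Cautious: (1/2)·7 + (1/2)·6 = 13/2
Highest expected payoff is 9, from Aggressive.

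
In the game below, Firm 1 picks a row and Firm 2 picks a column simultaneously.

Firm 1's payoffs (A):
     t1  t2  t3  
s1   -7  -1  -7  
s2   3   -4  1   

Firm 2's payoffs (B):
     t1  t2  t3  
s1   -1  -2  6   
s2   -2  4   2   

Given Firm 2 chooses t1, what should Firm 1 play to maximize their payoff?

With Firm 2 fixed at t1, Firm 1's payoffs are: s1 → -7, s2 → 3.
The maximum is 3, achieved by s2.

s2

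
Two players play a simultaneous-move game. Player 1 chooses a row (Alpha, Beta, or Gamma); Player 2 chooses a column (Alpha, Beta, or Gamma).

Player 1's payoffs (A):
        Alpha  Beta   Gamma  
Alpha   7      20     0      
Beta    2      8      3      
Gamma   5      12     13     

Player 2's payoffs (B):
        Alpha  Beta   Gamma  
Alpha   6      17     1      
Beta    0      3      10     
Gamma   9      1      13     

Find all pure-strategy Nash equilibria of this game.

(Alpha, Beta) and (Gamma, Gamma)

Find each player's best response to every opponent strategy; NE are the intersections.
Player 1's best responses — vs Alpha: Alpha (payoff 7); vs Beta: Alpha (payoff 20); vs Gamma: Gamma (payoff 13).
Player 2's best responses — vs Alpha: Beta (payoff 17); vs Beta: Gamma (payoff 10); vs Gamma: Gamma (payoff 13).
Mutual best responses occur at (Alpha, Beta) and (Gamma, Gamma); at each, neither player gains by switching.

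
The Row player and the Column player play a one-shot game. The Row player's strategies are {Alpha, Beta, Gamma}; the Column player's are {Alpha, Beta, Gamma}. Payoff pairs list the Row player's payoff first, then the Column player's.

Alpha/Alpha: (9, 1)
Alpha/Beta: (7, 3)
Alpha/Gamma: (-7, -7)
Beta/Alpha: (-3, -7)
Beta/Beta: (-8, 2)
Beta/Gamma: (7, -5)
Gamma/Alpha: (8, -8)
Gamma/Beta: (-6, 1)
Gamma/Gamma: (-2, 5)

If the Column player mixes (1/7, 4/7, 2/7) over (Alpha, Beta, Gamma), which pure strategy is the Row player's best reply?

Compute the Row player's expected payoff from each pure strategy against the given mix.
Alpha: (1/7)·9 + (4/7)·7 + (2/7)·(-7) = 23/7
Beta: (1/7)·(-3) + (4/7)·(-8) + (2/7)·7 = -3
Gamma: (1/7)·8 + (4/7)·(-6) + (2/7)·(-2) = -20/7
Highest expected payoff is 23/7, from Alpha.

Alpha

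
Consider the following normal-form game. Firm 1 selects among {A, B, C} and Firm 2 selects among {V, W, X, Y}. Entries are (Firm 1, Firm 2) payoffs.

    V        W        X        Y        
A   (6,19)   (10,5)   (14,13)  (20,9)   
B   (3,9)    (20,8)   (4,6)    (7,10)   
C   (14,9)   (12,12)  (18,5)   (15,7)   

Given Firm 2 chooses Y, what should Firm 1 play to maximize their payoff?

With Firm 2 fixed at Y, Firm 1's payoffs are: A → 20, B → 7, C → 15.
The maximum is 20, achieved by A.

A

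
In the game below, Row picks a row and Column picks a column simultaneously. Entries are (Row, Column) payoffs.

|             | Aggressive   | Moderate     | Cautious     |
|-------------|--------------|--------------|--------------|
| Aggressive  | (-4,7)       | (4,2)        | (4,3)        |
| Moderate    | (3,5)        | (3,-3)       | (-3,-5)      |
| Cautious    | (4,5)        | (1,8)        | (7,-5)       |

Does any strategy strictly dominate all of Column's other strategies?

No strictly dominant strategy

A strategy is strictly dominant if it gives Column a strictly higher payoff than every other strategy, against every choice by the opponent.
Aggressive is not dominant: against Cautious, Moderate gives 8 > 5.
Moderate is not dominant: against Aggressive, Aggressive gives 7 > 2.
Cautious is not dominant: against Aggressive, Aggressive gives 7 > 3.
No single strategy is best against every opponent action.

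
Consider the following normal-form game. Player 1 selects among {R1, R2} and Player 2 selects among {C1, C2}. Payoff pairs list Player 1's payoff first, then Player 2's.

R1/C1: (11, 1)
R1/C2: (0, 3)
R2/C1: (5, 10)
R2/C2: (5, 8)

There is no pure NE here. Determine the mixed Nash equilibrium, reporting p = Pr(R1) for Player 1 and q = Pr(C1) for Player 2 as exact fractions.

p = 1/2, q = 5/11

Each player's mixing probability is pinned down by making the *other* player indifferent.
Player 2 indifferent between C1 and C2: p·1 + (1−p)·10 = p·3 + (1−p)·8 ⟹ 10 + (-9)p = 8 + (-5)p ⟹ p = 1/2.
Player 1 indifferent between R1 and R2: q·11 + (1−q)·0 = q·5 + (1−q)·5 ⟹ 0 + 11q = 5 + 0q ⟹ q = 5/11.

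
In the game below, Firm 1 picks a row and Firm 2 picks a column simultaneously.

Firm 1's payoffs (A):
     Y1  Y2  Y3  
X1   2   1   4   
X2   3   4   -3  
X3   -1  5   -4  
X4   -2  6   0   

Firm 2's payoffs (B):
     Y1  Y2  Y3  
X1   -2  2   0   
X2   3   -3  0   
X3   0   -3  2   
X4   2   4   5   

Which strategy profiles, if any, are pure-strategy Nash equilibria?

Check mutual best responses: a cell is a NE iff neither player can gain by unilaterally deviating.
Firm 1's best responses — vs Y1: X2 (payoff 3); vs Y2: X4 (payoff 6); vs Y3: X1 (payoff 4).
Firm 2's best responses — vs X1: Y2 (payoff 2); vs X2: Y1 (payoff 3); vs X3: Y3 (payoff 2); vs X4: Y3 (payoff 5).
The only mutual best response is (X2, Y1); neither player gains by switching there.

(X2, Y1)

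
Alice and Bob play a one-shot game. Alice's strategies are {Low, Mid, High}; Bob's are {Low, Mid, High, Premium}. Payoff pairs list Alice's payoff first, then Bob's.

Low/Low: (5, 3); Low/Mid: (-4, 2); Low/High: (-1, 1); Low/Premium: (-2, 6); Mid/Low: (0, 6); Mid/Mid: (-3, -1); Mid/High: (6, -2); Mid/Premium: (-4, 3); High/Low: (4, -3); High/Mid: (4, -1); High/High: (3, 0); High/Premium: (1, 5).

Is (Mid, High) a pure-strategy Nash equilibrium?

Holding Bob at High: Alice gets 6 from Mid, versus -1 from Low, 3 from High. No profitable deviation for Alice.
Holding Alice at Mid: Bob gets -2 from High but could get 6 by switching to Low. Bob has a profitable deviation.

No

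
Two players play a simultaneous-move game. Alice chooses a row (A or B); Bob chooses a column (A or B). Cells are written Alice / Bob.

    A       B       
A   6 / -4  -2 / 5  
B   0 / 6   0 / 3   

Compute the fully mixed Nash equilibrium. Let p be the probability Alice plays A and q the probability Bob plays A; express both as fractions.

p = 1/4, q = 1/4

In a mixed NE each player is indifferent between their pure strategies, so the opponent's mix sets the indifference.
Bob indifferent between A and B: p·(-4) + (1−p)·6 = p·5 + (1−p)·3 ⟹ 6 + (-10)p = 3 + 2p ⟹ p = 1/4.
Alice indifferent between A and B: q·6 + (1−q)·(-2) = q·0 + (1−q)·0 ⟹ (-2) + 8q = 0 + 0q ⟹ q = 1/4.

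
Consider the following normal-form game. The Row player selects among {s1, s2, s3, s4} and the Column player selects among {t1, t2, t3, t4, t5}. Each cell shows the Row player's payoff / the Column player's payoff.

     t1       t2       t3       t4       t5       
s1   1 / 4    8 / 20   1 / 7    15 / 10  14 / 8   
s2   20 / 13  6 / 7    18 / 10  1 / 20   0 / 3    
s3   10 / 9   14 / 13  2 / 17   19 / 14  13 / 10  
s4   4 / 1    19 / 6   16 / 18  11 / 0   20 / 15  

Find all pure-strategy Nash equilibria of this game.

Check mutual best responses: a cell is a NE iff neither player can gain by unilaterally deviating.
The Row player's best responses — vs t1: s2 (payoff 20); vs t2: s4 (payoff 19); vs t3: s2 (payoff 18); vs t4: s3 (payoff 19); vs t5: s4 (payoff 20).
The Column player's best responses — vs s1: t2 (payoff 20); vs s2: t4 (payoff 20); vs s3: t3 (payoff 17); vs s4: t3 (payoff 18).
No cell has both players best-responding. For instance, the Row player's best reply to t4 is s3, but against s3 the Column player prefers t3 over t4.

There is no pure-strategy Nash equilibrium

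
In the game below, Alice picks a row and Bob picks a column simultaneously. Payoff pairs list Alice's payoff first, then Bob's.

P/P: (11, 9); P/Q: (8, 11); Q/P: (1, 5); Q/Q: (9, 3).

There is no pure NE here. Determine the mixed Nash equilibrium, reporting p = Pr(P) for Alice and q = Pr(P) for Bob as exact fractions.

p = 1/2, q = 1/11

In a mixed NE each player is indifferent between their pure strategies, so the opponent's mix sets the indifference.
Bob indifferent between P and Q: p·9 + (1−p)·5 = p·11 + (1−p)·3 ⟹ 5 + 4p = 3 + 8p ⟹ p = 1/2.
Alice indifferent between P and Q: q·11 + (1−q)·8 = q·1 + (1−q)·9 ⟹ 8 + 3q = 9 + (-8)q ⟹ q = 1/11.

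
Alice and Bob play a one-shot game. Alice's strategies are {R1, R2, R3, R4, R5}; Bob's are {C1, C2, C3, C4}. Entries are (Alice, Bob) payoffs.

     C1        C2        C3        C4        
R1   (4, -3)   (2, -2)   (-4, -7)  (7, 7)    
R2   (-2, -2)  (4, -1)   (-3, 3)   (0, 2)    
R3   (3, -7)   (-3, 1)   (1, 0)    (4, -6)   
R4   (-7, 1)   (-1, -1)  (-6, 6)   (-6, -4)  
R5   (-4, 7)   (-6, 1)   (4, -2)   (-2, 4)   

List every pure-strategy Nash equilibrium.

(R1, C4)

A profile is a Nash equilibrium when each player is best-responding to the other.
Alice's best responses — vs C1: R1 (payoff 4); vs C2: R2 (payoff 4); vs C3: R5 (payoff 4); vs C4: R1 (payoff 7).
Bob's best responses — vs R1: C4 (payoff 7); vs R2: C3 (payoff 3); vs R3: C2 (payoff 1); vs R4: C3 (payoff 6); vs R5: C1 (payoff 7).
The only mutual best response is (R1, C4); neither player gains by switching there.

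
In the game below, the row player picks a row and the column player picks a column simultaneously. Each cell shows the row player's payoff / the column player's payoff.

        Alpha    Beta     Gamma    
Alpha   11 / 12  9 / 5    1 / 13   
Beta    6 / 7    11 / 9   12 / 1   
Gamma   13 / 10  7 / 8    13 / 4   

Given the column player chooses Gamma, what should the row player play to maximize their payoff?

With the column player fixed at Gamma, the row player's payoffs are: Alpha → 1, Beta → 12, Gamma → 13.
The maximum is 13, achieved by Gamma.

Gamma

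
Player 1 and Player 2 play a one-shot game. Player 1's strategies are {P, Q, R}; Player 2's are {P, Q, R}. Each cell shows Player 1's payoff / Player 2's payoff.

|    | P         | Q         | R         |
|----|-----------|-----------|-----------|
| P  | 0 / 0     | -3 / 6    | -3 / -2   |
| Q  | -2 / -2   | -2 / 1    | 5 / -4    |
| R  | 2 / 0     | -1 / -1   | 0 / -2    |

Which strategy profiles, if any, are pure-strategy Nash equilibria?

Find each player's best response to every opponent strategy; NE are the intersections.
Player 1's best responses — vs P: R (payoff 2); vs Q: R (payoff -1); vs R: Q (payoff 5).
Player 2's best responses — vs P: Q (payoff 6); vs Q: Q (payoff 1); vs R: P (payoff 0).
The only mutual best response is (R, P); neither player gains by switching there.

(R, P)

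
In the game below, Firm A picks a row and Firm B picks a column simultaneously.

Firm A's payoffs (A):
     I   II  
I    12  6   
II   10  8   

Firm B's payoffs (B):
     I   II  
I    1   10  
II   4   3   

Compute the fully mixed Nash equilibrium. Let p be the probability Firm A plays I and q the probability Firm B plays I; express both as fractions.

Each player's mixing probability is pinned down by making the *other* player indifferent.
Firm B indifferent between I and II: p·1 + (1−p)·4 = p·10 + (1−p)·3 ⟹ 4 + (-3)p = 3 + 7p ⟹ p = 1/10.
Firm A indifferent between I and II: q·12 + (1−q)·6 = q·10 + (1−q)·8 ⟹ 6 + 6q = 8 + 2q ⟹ q = 1/2.

p = 1/10, q = 1/2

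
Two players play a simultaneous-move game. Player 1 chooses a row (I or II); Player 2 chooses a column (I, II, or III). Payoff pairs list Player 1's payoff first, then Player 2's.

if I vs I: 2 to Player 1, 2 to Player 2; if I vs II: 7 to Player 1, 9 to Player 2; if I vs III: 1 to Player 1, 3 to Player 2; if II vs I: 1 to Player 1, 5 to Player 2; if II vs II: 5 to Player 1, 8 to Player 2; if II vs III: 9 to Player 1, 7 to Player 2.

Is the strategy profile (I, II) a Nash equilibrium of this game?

Holding Player 2 at II: Player 1 gets 7 from I, versus 5 from II. No profitable deviation for Player 1.
Holding Player 1 at I: Player 2 gets 9 from II, versus 2 from I, 3 from III. No profitable deviation for Player 2 either.

Yes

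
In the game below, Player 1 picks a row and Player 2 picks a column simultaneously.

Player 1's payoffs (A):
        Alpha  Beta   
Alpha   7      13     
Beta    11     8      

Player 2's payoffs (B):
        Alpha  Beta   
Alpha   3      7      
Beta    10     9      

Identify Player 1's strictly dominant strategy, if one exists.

A strategy is strictly dominant if it gives Player 1 a strictly higher payoff than every other strategy, against every choice by the opponent.
Alpha is not dominant: against Alpha, Beta gives 11 > 7.
Beta is not dominant: against Beta, Alpha gives 13 > 8.
No single strategy is best against every opponent action.

No strictly dominant strategy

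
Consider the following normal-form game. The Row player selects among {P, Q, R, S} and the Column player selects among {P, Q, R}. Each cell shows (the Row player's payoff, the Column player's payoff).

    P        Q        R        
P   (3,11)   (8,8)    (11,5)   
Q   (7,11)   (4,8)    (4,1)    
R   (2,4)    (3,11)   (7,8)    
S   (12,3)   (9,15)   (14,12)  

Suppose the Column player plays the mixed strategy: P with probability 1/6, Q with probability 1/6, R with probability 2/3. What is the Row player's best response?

Compute the Row player's expected payoff from each pure strategy against the given mix.
P: (1/6)·3 + (1/6)·8 + (2/3)·11 = 55/6
Q: (1/6)·7 + (1/6)·4 + (2/3)·4 = 9/2
R: (1/6)·2 + (1/6)·3 + (2/3)·7 = 11/2
S: (1/6)·12 + (1/6)·9 + (2/3)·14 = 77/6
Highest expected payoff is 77/6, from S.

S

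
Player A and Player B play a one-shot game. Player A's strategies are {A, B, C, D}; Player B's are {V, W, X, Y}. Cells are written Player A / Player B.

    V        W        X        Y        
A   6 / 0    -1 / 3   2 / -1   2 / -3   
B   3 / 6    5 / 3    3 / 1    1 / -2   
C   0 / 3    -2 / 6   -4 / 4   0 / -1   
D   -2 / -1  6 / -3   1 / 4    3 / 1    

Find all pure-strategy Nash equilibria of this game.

Check mutual best responses: a cell is a NE iff neither player can gain by unilaterally deviating.
Player A's best responses — vs V: A (payoff 6); vs W: D (payoff 6); vs X: B (payoff 3); vs Y: D (payoff 3).
Player B's best responses — vs A: W (payoff 3); vs B: V (payoff 6); vs C: W (payoff 6); vs D: X (payoff 4).
No cell has both players best-responding. For instance, Player A's best reply to W is D, but against D Player B prefers X over W.

There is no pure-strategy Nash equilibrium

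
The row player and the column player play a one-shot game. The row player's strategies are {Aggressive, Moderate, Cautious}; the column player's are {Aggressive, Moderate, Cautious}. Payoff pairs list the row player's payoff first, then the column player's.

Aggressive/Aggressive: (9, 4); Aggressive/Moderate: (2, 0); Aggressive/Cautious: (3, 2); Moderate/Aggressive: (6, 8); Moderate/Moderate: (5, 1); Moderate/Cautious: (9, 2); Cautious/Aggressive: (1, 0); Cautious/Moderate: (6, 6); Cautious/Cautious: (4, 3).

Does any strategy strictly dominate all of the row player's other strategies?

A strategy is strictly dominant if it gives the row player a strictly higher payoff than every other strategy, against every choice by the opponent.
Aggressive is not dominant: against Moderate, Moderate gives 5 > 2.
Moderate is not dominant: against Aggressive, Aggressive gives 9 > 6.
Cautious is not dominant: against Aggressive, Aggressive gives 9 > 1.
No single strategy is best against every opponent action.

No strictly dominant strategy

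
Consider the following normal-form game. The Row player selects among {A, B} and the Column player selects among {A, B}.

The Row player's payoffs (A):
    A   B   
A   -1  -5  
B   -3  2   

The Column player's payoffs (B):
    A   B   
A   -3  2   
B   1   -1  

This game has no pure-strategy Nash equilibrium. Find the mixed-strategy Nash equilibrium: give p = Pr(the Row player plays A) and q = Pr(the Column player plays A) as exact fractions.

p = 2/7, q = 7/9

Each player's mixing probability is pinned down by making the *other* player indifferent.
The Column player indifferent between A and B: p·(-3) + (1−p)·1 = p·2 + (1−p)·(-1) ⟹ 1 + (-4)p = (-1) + 3p ⟹ p = 2/7.
The Row player indifferent between A and B: q·(-1) + (1−q)·(-5) = q·(-3) + (1−q)·2 ⟹ (-5) + 4q = 2 + (-5)q ⟹ q = 7/9.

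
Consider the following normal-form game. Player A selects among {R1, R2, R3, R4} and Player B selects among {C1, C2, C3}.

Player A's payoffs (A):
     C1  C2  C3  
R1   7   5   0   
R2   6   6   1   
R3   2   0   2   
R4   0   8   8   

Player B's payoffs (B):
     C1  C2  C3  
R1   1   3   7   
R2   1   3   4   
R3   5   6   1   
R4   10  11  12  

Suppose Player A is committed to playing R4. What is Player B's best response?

With Player A fixed at R4, Player B's payoffs are: C1 → 10, C2 → 11, C3 → 12.
The maximum is 12, achieved by C3.

C3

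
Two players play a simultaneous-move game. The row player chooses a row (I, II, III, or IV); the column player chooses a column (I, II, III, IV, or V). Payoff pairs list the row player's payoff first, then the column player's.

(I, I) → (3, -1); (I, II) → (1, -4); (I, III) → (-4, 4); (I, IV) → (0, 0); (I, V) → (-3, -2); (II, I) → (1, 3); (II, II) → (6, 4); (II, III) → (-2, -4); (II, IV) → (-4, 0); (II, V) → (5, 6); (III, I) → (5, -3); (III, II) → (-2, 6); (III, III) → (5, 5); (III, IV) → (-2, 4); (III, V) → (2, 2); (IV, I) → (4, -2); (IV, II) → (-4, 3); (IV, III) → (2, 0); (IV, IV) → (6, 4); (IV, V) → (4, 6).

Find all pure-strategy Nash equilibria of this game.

A profile is a Nash equilibrium when each player is best-responding to the other.
The row player's best responses — vs I: III (payoff 5); vs II: II (payoff 6); vs III: III (payoff 5); vs IV: IV (payoff 6); vs V: II (payoff 5).
The column player's best responses — vs I: III (payoff 4); vs II: V (payoff 6); vs III: II (payoff 6); vs IV: V (payoff 6).
The only mutual best response is (II, V); neither player gains by switching there.

(II, V)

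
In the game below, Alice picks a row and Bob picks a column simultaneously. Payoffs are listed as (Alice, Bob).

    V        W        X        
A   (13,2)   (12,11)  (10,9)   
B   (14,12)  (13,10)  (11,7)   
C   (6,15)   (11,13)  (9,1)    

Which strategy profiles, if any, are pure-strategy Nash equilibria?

(B, V)

A profile is a Nash equilibrium when each player is best-responding to the other.
Alice's best responses — vs V: B (payoff 14); vs W: B (payoff 13); vs X: B (payoff 11).
Bob's best responses — vs A: W (payoff 11); vs B: V (payoff 12); vs C: V (payoff 15).
The only mutual best response is (B, V); neither player gains by switching there.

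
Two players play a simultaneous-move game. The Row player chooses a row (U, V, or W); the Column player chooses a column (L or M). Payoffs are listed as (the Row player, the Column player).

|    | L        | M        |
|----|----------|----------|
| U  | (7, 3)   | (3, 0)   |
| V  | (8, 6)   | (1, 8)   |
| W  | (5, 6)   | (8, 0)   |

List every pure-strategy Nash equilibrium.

There is no pure-strategy Nash equilibrium

Find each player's best response to every opponent strategy; NE are the intersections.
The Row player's best responses — vs L: V (payoff 8); vs M: W (payoff 8).
The Column player's best responses — vs U: L (payoff 3); vs V: M (payoff 8); vs W: L (payoff 6).
No cell has both players best-responding. For instance, the Row player's best reply to L is V, but against V the Column player prefers M over L.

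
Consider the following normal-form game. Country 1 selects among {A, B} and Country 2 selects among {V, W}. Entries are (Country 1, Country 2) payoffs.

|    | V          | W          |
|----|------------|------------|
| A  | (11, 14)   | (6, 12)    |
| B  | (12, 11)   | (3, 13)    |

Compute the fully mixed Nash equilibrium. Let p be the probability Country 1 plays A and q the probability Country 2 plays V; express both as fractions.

Each player's mixing probability is pinned down by making the *other* player indifferent.
Country 2 indifferent between V and W: p·14 + (1−p)·11 = p·12 + (1−p)·13 ⟹ 11 + 3p = 13 + (-1)p ⟹ p = 1/2.
Country 1 indifferent between A and B: q·11 + (1−q)·6 = q·12 + (1−q)·3 ⟹ 6 + 5q = 3 + 9q ⟹ q = 3/4.

p = 1/2, q = 3/4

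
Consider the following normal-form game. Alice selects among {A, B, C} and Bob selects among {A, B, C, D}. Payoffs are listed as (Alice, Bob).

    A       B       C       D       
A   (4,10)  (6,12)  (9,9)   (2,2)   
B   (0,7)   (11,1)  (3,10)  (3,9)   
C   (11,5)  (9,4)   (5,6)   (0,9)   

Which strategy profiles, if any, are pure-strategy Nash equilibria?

Find each player's best response to every opponent strategy; NE are the intersections.
Alice's best responses — vs A: C (payoff 11); vs B: B (payoff 11); vs C: A (payoff 9); vs D: B (payoff 3).
Bob's best responses — vs A: B (payoff 12); vs B: C (payoff 10); vs C: D (payoff 9).
No cell has both players best-responding. For instance, Alice's best reply to C is A, but against A Bob prefers B over C.

None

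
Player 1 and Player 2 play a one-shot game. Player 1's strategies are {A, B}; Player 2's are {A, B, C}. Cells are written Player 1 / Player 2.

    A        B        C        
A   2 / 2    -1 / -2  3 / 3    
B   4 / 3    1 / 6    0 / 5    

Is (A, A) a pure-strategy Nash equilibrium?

No

Holding Player 2 at A: Player 1 gets 2 from A but could get 4 by switching to B. Player 1 has a profitable deviation.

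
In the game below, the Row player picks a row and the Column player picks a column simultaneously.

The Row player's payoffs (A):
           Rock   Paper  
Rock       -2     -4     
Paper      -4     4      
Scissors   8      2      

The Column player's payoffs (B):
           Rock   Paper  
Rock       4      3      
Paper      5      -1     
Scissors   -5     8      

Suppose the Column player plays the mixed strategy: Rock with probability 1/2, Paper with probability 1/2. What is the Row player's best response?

Compute the Row player's expected payoff from each pure strategy against the given mix.
Rock: (1/2)·(-2) + (1/2)·(-4) = -3
Paper: (1/2)·(-4) + (1/2)·4 = 0
Scissors: (1/2)·8 + (1/2)·2 = 5
Highest expected payoff is 5, from Scissors.

Scissors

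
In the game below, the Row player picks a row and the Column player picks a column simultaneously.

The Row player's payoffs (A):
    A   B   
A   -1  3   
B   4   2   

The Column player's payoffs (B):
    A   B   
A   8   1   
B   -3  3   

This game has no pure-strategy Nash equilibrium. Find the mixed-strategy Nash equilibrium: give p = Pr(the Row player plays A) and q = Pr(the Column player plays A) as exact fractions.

p = 6/13, q = 1/6

In a mixed NE each player is indifferent between their pure strategies, so the opponent's mix sets the indifference.
The Column player indifferent between A and B: p·8 + (1−p)·(-3) = p·1 + (1−p)·3 ⟹ (-3) + 11p = 3 + (-2)p ⟹ p = 6/13.
The Row player indifferent between A and B: q·(-1) + (1−q)·3 = q·4 + (1−q)·2 ⟹ 3 + (-4)q = 2 + 2q ⟹ q = 1/6.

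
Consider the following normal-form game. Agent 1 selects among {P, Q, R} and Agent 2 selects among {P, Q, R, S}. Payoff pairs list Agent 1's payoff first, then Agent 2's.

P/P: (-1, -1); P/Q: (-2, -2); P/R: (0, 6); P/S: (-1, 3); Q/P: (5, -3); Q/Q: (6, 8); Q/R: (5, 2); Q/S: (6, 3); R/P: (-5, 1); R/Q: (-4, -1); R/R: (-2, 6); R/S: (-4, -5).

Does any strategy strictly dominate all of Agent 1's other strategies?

Q

A strategy is strictly dominant if it gives Agent 1 a strictly higher payoff than every other strategy, against every choice by the opponent.
Q strictly dominates: vs P: 5 > each of {-1, -5}; vs Q: 6 > each of {-2, -4}; vs R: 5 > each of {0, -2}; vs S: 6 > each of {-1, -4}.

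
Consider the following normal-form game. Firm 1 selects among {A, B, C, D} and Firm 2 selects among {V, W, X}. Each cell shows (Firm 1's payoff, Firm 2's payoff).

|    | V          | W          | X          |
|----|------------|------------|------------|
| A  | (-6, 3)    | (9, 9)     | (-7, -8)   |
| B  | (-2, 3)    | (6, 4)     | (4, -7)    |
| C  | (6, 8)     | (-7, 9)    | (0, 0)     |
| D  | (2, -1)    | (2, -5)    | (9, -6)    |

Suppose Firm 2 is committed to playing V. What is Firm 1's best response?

With Firm 2 fixed at V, Firm 1's payoffs are: A → -6, B → -2, C → 6, D → 2.
The maximum is 6, achieved by C.

C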